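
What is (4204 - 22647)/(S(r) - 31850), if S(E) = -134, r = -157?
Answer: 18443/31984 ≈ 0.57663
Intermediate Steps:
(4204 - 22647)/(S(r) - 31850) = (4204 - 22647)/(-134 - 31850) = -18443/(-31984) = -18443*(-1/31984) = 18443/31984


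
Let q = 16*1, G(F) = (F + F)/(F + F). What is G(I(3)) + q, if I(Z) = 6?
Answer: 17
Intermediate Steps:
G(F) = 1 (G(F) = (2*F)/((2*F)) = (2*F)*(1/(2*F)) = 1)
q = 16
G(I(3)) + q = 1 + 16 = 17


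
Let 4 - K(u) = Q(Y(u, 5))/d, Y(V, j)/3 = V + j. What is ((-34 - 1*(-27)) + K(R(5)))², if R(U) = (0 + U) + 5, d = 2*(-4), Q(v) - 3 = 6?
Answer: 225/64 ≈ 3.5156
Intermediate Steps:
Y(V, j) = 3*V + 3*j (Y(V, j) = 3*(V + j) = 3*V + 3*j)
Q(v) = 9 (Q(v) = 3 + 6 = 9)
d = -8
R(U) = 5 + U (R(U) = U + 5 = 5 + U)
K(u) = 41/8 (K(u) = 4 - 9/(-8) = 4 - 9*(-1)/8 = 4 - 1*(-9/8) = 4 + 9/8 = 41/8)
((-34 - 1*(-27)) + K(R(5)))² = ((-34 - 1*(-27)) + 41/8)² = ((-34 + 27) + 41/8)² = (-7 + 41/8)² = (-15/8)² = 225/64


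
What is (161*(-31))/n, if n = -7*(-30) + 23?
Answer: -4991/233 ≈ -21.421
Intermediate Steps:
n = 233 (n = 210 + 23 = 233)
(161*(-31))/n = (161*(-31))/233 = -4991*1/233 = -4991/233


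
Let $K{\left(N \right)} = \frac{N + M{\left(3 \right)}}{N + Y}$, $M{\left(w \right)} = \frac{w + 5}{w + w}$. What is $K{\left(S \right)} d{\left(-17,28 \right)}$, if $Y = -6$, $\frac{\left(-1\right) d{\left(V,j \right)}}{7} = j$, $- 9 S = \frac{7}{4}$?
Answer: $\frac{8036}{223} \approx 36.036$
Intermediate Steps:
$S = - \frac{7}{36}$ ($S = - \frac{7 \cdot \frac{1}{4}}{9} = \left(- \frac{1}{9}\right) \frac{7}{4} = - \frac{7}{36} \approx -0.19444$)
$M{\left(w \right)} = \frac{5 + w}{2 w}$
$d{\left(V,j \right)} = - 7 j$
$K{\left(N \right)} = \frac{\frac{4}{3} + N}{-6 + N}$ ($K{\left(N \right)} = \frac{N + \frac{5 + 3}{2 \cdot 3}}{N - 6} = \frac{N + \frac{1}{2} \cdot \frac{1}{3} \cdot 8}{-6 + N} = \frac{N + \frac{4}{3}}{-6 + N} = \frac{\frac{4}{3} + N}{-6 + N}$)
$K{\left(S \right)} d{\left(-17,28 \right)} = \frac{\frac{4}{3} - \frac{7}{36}}{-6 - \frac{7}{36}} \left(\left(-7\right) 28\right) = \frac{1}{- \frac{223}{36}} \cdot \frac{41}{36} \left(-196\right) = \left(- \frac{36}{223}\right) \frac{41}{36} \left(-196\right) = \left(- \frac{41}{223}\right) \left(-196\right) = \frac{8036}{223}$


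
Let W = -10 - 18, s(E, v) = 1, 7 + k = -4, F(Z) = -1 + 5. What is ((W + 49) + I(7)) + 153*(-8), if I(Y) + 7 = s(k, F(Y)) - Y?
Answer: -1216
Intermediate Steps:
F(Z) = 4
k = -11 (k = -7 - 4 = -11)
I(Y) = -6 - Y (I(Y) = -7 + (1 - Y) = -6 - Y)
W = -28
((W + 49) + I(7)) + 153*(-8) = ((-28 + 49) + (-6 - 1*7)) + 153*(-8) = (21 + (-6 - 7)) - 1224 = (21 - 13) - 1224 = 8 - 1224 = -1216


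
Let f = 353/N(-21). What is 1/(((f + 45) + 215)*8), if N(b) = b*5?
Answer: 105/215576 ≈ 0.00048707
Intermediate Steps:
N(b) = 5*b
f = -353/105 (f = 353/((5*(-21))) = 353/(-105) = 353*(-1/105) = -353/105 ≈ -3.3619)
1/(((f + 45) + 215)*8) = 1/(((-353/105 + 45) + 215)*8) = 1/((4372/105 + 215)*8) = 1/((26947/105)*8) = 1/(215576/105) = 105/215576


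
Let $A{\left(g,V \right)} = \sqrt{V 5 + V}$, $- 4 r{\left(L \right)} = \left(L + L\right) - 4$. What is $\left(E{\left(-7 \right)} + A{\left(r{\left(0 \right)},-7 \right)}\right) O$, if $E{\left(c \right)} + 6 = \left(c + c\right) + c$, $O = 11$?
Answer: $-297 + 11 i \sqrt{42} \approx -297.0 + 71.288 i$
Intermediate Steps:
$r{\left(L \right)} = 1 - \frac{L}{2}$ ($r{\left(L \right)} = - \frac{\left(L + L\right) - 4}{4} = - \frac{2 L - 4}{4} = - \frac{-4 + 2 L}{4} = 1 - \frac{L}{2}$)
$A{\left(g,V \right)} = \sqrt{6} \sqrt{V}$ ($A{\left(g,V \right)} = \sqrt{5 V + V} = \sqrt{6 V} = \sqrt{6} \sqrt{V}$)
$E{\left(c \right)} = -6 + 3 c$ ($E{\left(c \right)} = -6 + \left(\left(c + c\right) + c\right) = -6 + \left(2 c + c\right) = -6 + 3 c$)
$\left(E{\left(-7 \right)} + A{\left(r{\left(0 \right)},-7 \right)}\right) O = \left(\left(-6 + 3 \left(-7\right)\right) + \sqrt{6} \sqrt{-7}\right) 11 = \left(\left(-6 - 21\right) + \sqrt{6} i \sqrt{7}\right) 11 = \left(-27 + i \sqrt{42}\right) 11 = -297 + 11 i \sqrt{42}$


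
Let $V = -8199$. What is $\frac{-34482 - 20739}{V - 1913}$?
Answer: $\frac{699}{128} \approx 5.4609$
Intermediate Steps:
$\frac{-34482 - 20739}{V - 1913} = \frac{-34482 - 20739}{-8199 - 1913} = - \frac{55221}{-10112} = \left(-55221\right) \left(- \frac{1}{10112}\right) = \frac{699}{128}$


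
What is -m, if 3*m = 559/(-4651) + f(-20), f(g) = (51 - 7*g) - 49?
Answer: -219961/4651 ≈ -47.293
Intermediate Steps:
f(g) = 2 - 7*g
m = 219961/4651 (m = (559/(-4651) + (2 - 7*(-20)))/3 = (559*(-1/4651) + (2 + 140))/3 = (-559/4651 + 142)/3 = (⅓)*(659883/4651) = 219961/4651 ≈ 47.293)
-m = -1*219961/4651 = -219961/4651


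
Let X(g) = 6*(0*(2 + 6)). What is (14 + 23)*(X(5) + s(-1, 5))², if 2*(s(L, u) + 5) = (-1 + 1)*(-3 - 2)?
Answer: 925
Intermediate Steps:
s(L, u) = -5 (s(L, u) = -5 + ((-1 + 1)*(-3 - 2))/2 = -5 + (0*(-5))/2 = -5 + (½)*0 = -5 + 0 = -5)
X(g) = 0 (X(g) = 6*(0*8) = 6*0 = 0)
(14 + 23)*(X(5) + s(-1, 5))² = (14 + 23)*(0 - 5)² = 37*(-5)² = 37*25 = 925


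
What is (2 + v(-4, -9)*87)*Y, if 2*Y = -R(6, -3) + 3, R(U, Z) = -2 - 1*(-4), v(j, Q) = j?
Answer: -173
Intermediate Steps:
R(U, Z) = 2 (R(U, Z) = -2 + 4 = 2)
Y = 1/2 (Y = (-1*2 + 3)/2 = (-2 + 3)/2 = (1/2)*1 = 1/2 ≈ 0.50000)
(2 + v(-4, -9)*87)*Y = (2 - 4*87)*(1/2) = (2 - 348)*(1/2) = -346*1/2 = -173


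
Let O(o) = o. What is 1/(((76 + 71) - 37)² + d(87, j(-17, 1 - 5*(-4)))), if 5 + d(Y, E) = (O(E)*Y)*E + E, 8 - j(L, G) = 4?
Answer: 1/13491 ≈ 7.4123e-5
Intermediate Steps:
j(L, G) = 4 (j(L, G) = 8 - 1*4 = 8 - 4 = 4)
d(Y, E) = -5 + E + Y*E² (d(Y, E) = -5 + ((E*Y)*E + E) = -5 + (Y*E² + E) = -5 + (E + Y*E²) = -5 + E + Y*E²)
1/(((76 + 71) - 37)² + d(87, j(-17, 1 - 5*(-4)))) = 1/(((76 + 71) - 37)² + (-5 + 4 + 87*4²)) = 1/((147 - 37)² + (-5 + 4 + 87*16)) = 1/(110² + (-5 + 4 + 1392)) = 1/(12100 + 1391) = 1/13491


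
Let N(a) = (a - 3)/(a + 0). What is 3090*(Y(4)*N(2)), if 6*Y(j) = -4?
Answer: 1030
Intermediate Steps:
Y(j) = -2/3 (Y(j) = (1/6)*(-4) = -2/3)
N(a) = (-3 + a)/a
3090*(Y(4)*N(2)) = 3090*(-2*(-3 + 2)/(3*2)) = 3090*(-(-1)/3) = 3090*(-2/3*(-1/2)) = 3090*(1/3) = 1030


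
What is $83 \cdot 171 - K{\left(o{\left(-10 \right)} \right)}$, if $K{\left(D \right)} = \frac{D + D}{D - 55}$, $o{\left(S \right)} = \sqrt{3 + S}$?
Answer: $\frac{21516581}{1516} + \frac{55 i \sqrt{7}}{1516} \approx 14193.0 + 0.095987 i$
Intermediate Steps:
$K{\left(D \right)} = \frac{2 D}{-55 + D}$
$83 \cdot 171 - K{\left(o{\left(-10 \right)} \right)} = 83 \cdot 171 - \frac{2 \sqrt{3 - 10}}{-55 + \sqrt{3 - 10}} = 14193 - \frac{2 \sqrt{-7}}{-55 + \sqrt{-7}} = 14193 - \frac{2 i \sqrt{7}}{-55 + i \sqrt{7}}$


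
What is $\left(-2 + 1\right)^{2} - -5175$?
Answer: $5176$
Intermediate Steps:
$\left(-2 + 1\right)^{2} - -5175 = \left(-1\right)^{2} + 5175 = 1 + 5175 = 5176$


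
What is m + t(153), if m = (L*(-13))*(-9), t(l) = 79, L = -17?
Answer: -1910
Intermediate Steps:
m = -1989 (m = -17*(-13)*(-9) = 221*(-9) = -1989)
m + t(153) = -1989 + 79 = -1910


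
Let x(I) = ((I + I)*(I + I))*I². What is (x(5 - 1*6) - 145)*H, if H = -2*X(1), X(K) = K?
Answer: 282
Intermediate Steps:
H = -2 (H = -2*1 = -2)
x(I) = 4*I⁴ (x(I) = ((2*I)*(2*I))*I² = (4*I²)*I² = 4*I⁴)
(x(5 - 1*6) - 145)*H = (4*(5 - 1*6)⁴ - 145)*(-2) = (4*(5 - 6)⁴ - 145)*(-2) = (4*(-1)⁴ - 145)*(-2) = (4*1 - 145)*(-2) = (4 - 145)*(-2) = -141*(-2) = 282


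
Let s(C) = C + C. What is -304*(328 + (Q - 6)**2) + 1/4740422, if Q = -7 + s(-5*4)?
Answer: -4520693959455/4740422 ≈ -9.5365e+5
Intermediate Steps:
s(C) = 2*C
Q = -47 (Q = -7 + 2*(-5*4) = -7 + 2*(-20) = -7 - 40 = -47)
-304*(328 + (Q - 6)**2) + 1/4740422 = -304*(328 + (-47 - 6)**2) + 1/4740422 = -304*(328 + (-53)**2) + 1/4740422 = -304*(328 + 2809) + 1/4740422 = -304*3137 + 1/4740422 = -953648 + 1/4740422 = -4520693959455/4740422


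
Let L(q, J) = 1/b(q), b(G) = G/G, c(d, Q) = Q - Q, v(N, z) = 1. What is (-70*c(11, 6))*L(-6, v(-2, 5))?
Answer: 0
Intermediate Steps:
c(d, Q) = 0
b(G) = 1
L(q, J) = 1 (L(q, J) = 1/1 = 1)
(-70*c(11, 6))*L(-6, v(-2, 5)) = -70*0*1 = 0*1 = 0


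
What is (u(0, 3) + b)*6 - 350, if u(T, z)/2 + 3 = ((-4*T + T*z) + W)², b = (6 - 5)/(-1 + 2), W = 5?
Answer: -80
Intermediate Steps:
b = 1 (b = 1/1 = 1*1 = 1)
u(T, z) = -6 + 2*(5 - 4*T + T*z)² (u(T, z) = -6 + 2*((-4*T + T*z) + 5)² = -6 + 2*(5 - 4*T + T*z)²)
(u(0, 3) + b)*6 - 350 = ((-6 + 2*(5 - 4*0 + 0*3)²) + 1)*6 - 350 = ((-6 + 2*(5 + 0 + 0)²) + 1)*6 - 350 = ((-6 + 2*5²) + 1)*6 - 350 = ((-6 + 2*25) + 1)*6 - 350 = ((-6 + 50) + 1)*6 - 350 = (44 + 1)*6 - 350 = 45*6 - 350 = 270 - 350 = -80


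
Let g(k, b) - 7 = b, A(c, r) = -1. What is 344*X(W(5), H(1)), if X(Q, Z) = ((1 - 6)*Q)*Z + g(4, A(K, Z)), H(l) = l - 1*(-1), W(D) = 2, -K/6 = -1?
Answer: -4816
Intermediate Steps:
K = 6 (K = -6*(-1) = 6)
H(l) = 1 + l (H(l) = l + 1 = 1 + l)
g(k, b) = 7 + b
X(Q, Z) = 6 - 5*Q*Z (X(Q, Z) = ((1 - 6)*Q)*Z + (7 - 1) = (-5*Q)*Z + 6 = -5*Q*Z + 6 = 6 - 5*Q*Z)
344*X(W(5), H(1)) = 344*(6 - 5*2*(1 + 1)) = 344*(6 - 5*2*2) = 344*(6 - 20) = 344*(-14) = -4816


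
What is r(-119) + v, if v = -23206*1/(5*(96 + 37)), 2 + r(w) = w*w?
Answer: 9392529/665 ≈ 14124.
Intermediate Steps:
r(w) = -2 + w² (r(w) = -2 + w*w = -2 + w²)
v = -23206/665 (v = -23206/(133*5) = -23206/665 ≈ -34.896)
r(-119) + v = (-2 + (-119)²) - 23206/665 = (-2 + 14161) - 23206/665 = 14159 - 23206/665 = 9392529/665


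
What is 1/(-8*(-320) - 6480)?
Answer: -1/3920 ≈ -0.00025510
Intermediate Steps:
1/(-8*(-320) - 6480) = 1/(2560 - 6480) = 1/(-3920) = -1/3920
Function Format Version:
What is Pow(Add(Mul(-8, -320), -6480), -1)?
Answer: Rational(-1, 3920) ≈ -0.00025510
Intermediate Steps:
Pow(Add(Mul(-8, -320), -6480), -1) = Pow(Add(2560, -6480), -1) = Pow(-3920, -1) = Rational(-1, 3920)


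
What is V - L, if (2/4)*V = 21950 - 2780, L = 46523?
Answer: -8183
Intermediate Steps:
V = 38340 (V = 2*(21950 - 2780) = 2*19170 = 38340)
V - L = 38340 - 1*46523 = 38340 - 46523 = -8183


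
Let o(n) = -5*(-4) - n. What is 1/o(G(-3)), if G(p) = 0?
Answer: 1/20 ≈ 0.050000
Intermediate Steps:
o(n) = 20 - n
1/o(G(-3)) = 1/(20 - 1*0) = 1/(20 + 0) = 1/20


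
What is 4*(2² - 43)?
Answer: -156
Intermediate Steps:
4*(2² - 43) = 4*(4 - 43) = 4*(-39) = -156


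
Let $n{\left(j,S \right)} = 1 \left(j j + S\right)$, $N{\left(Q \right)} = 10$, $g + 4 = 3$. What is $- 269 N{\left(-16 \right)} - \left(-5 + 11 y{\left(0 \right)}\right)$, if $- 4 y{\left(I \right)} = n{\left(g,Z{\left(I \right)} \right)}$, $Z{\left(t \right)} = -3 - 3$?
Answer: $- \frac{10795}{4} \approx -2698.8$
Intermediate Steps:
$g = -1$ ($g = -4 + 3 = -1$)
$Z{\left(t \right)} = -6$
$n{\left(j,S \right)} = S + j^{2}$ ($n{\left(j,S \right)} = 1 \left(j^{2} + S\right) = 1 \left(S + j^{2}\right) = S + j^{2}$)
$y{\left(I \right)} = \frac{5}{4}$ ($y{\left(I \right)} = - \frac{-6 + \left(-1\right)^{2}}{4} = - \frac{-6 + 1}{4} = \left(- \frac{1}{4}\right) \left(-5\right) = \frac{5}{4}$)
$- 269 N{\left(-16 \right)} - \left(-5 + 11 y{\left(0 \right)}\right) = \left(-269\right) 10 + \left(\left(-11\right) \frac{5}{4} + 5\right) = -2690 + \left(- \frac{55}{4} + 5\right) = -2690 - \frac{35}{4} = - \frac{10795}{4}$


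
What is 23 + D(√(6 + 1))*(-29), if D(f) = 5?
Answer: -122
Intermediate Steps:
23 + D(√(6 + 1))*(-29) = 23 + 5*(-29) = 23 - 145 = -122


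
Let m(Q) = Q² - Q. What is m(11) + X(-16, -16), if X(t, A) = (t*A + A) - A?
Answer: 366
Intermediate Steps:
X(t, A) = A*t (X(t, A) = (A*t + A) - A = (A + A*t) - A = A*t)
m(11) + X(-16, -16) = 11*(-1 + 11) - 16*(-16) = 11*10 + 256 = 110 + 256 = 366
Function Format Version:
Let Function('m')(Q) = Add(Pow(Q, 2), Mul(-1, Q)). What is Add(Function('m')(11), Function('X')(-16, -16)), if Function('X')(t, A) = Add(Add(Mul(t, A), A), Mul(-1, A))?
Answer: 366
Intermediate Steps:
Function('X')(t, A) = Mul(A, t) (Function('X')(t, A) = Add(Add(Mul(A, t), A), Mul(-1, A)) = Add(Add(A, Mul(A, t)), Mul(-1, A)) = Mul(A, t))
Add(Function('m')(11), Function('X')(-16, -16)) = Add(Mul(11, Add(-1, 11)), Mul(-16, -16)) = Add(Mul(11, 10), 256) = Add(110, 256) = 366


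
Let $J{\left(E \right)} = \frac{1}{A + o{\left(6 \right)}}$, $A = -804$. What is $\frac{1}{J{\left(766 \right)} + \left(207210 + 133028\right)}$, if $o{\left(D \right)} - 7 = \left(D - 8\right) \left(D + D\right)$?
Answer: $\frac{821}{279335397} \approx 2.9391 \cdot 10^{-6}$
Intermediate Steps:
$o{\left(D \right)} = 7 + 2 D \left(-8 + D\right)$ ($o{\left(D \right)} = 7 + \left(D - 8\right) \left(D + D\right) = 7 + \left(-8 + D\right) 2 D = 7 + 2 D \left(-8 + D\right)$)
$J{\left(E \right)} = - \frac{1}{821}$ ($J{\left(E \right)} = \frac{1}{-804 + \left(7 - 96 + 2 \cdot 6^{2}\right)} = \frac{1}{-804 + \left(7 - 96 + 2 \cdot 36\right)} = \frac{1}{-804 + \left(7 - 96 + 72\right)} = \frac{1}{-804 - 17} = \frac{1}{-821} = - \frac{1}{821}$)
$\frac{1}{J{\left(766 \right)} + \left(207210 + 133028\right)} = \frac{1}{- \frac{1}{821} + \left(207210 + 133028\right)} = \frac{1}{- \frac{1}{821} + 340238} = \frac{1}{\frac{279335397}{821}} = \frac{821}{279335397}$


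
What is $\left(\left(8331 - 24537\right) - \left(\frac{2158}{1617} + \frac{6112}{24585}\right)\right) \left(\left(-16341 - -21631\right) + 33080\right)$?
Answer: $- \frac{49944203544904}{80311} \approx -6.2189 \cdot 10^{8}$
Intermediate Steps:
$\left(\left(8331 - 24537\right) - \left(\frac{2158}{1617} + \frac{6112}{24585}\right)\right) \left(\left(-16341 - -21631\right) + 33080\right) = \left(\left(8331 - 24537\right) - \frac{1907198}{1204665}\right) \left(\left(-16341 + 21631\right) + 33080\right) = \left(-16206 - \frac{1907198}{1204665}\right) \left(5290 + 33080\right) = \left(-16206 - \frac{1907198}{1204665}\right) 38370 = \left(- \frac{19524708188}{1204665}\right) 38370 = - \frac{49944203544904}{80311}$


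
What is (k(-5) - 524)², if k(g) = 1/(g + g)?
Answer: 27468081/100 ≈ 2.7468e+5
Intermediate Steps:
k(g) = 1/(2*g)
(k(-5) - 524)² = ((½)/(-5) - 524)² = ((½)*(-⅕) - 524)² = (-⅒ - 524)² = (-5241/10)² = 27468081/100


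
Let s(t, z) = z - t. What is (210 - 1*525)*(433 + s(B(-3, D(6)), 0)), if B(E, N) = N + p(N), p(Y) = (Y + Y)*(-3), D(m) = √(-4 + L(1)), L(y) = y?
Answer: -136395 - 1575*I*√3 ≈ -1.364e+5 - 2728.0*I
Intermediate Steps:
D(m) = I*√3 (D(m) = √(-4 + 1) = √(-3) = I*√3)
p(Y) = -6*Y (p(Y) = (2*Y)*(-3) = -6*Y)
B(E, N) = -5*N (B(E, N) = N - 6*N = -5*N)
(210 - 1*525)*(433 + s(B(-3, D(6)), 0)) = (210 - 1*525)*(433 + (0 - (-5)*I*√3)) = (210 - 525)*(433 + (0 - (-5)*I*√3)) = -315*(433 + (0 + 5*I*√3)) = -315*(433 + 5*I*√3) = -136395 - 1575*I*√3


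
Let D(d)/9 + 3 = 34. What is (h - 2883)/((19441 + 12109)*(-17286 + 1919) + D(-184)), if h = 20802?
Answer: -17919/484828571 ≈ -3.6959e-5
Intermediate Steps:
D(d) = 279 (D(d) = -27 + 9*34 = -27 + 306 = 279)
(h - 2883)/((19441 + 12109)*(-17286 + 1919) + D(-184)) = (20802 - 2883)/((19441 + 12109)*(-17286 + 1919) + 279) = 17919/(31550*(-15367) + 279) = 17919/(-484828850 + 279) = 17919/(-484828571) = 17919*(-1/484828571) = -17919/484828571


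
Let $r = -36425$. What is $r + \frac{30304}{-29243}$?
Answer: $- \frac{1065206579}{29243} \approx -36426.0$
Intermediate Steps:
$r + \frac{30304}{-29243} = -36425 + \frac{30304}{-29243} = -36425 + 30304 \left(- \frac{1}{29243}\right) = -36425 - \frac{30304}{29243} = - \frac{1065206579}{29243}$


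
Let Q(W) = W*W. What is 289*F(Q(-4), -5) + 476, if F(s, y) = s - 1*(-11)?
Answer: 8279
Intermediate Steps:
Q(W) = W²
F(s, y) = 11 + s (F(s, y) = s + 11 = 11 + s)
289*F(Q(-4), -5) + 476 = 289*(11 + (-4)²) + 476 = 289*(11 + 16) + 476 = 289*27 + 476 = 7803 + 476 = 8279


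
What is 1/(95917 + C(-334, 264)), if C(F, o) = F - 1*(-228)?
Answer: 1/95811 ≈ 1.0437e-5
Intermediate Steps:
C(F, o) = 228 + F (C(F, o) = F + 228 = 228 + F)
1/(95917 + C(-334, 264)) = 1/(95917 + (228 - 334)) = 1/(95917 - 106) = 1/95811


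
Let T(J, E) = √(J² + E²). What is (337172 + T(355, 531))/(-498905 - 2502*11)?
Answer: -30652/47857 - √407986/526427 ≈ -0.64170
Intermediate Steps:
T(J, E) = √(E² + J²)
(337172 + T(355, 531))/(-498905 - 2502*11) = (337172 + √(531² + 355²))/(-498905 - 2502*11) = (337172 + √(281961 + 126025))/(-498905 - 27522) = (337172 + √407986)/(-526427) = (337172 + √407986)*(-1/526427) = -30652/47857 - √407986/526427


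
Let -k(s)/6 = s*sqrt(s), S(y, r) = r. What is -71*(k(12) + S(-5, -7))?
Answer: 497 + 10224*sqrt(3) ≈ 18206.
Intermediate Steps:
k(s) = -6*s**(3/2) (k(s) = -6*s*sqrt(s) = -6*s**(3/2))
-71*(k(12) + S(-5, -7)) = -71*(-144*sqrt(3) - 7) = -71*(-7 - 144*sqrt(3)) = 497 + 10224*sqrt(3)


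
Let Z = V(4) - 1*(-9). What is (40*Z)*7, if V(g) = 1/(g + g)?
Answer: 2555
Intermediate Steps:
V(g) = 1/(2*g)
Z = 73/8 (Z = (½)/4 - 1*(-9) = (½)*(¼) + 9 = ⅛ + 9 = 73/8 ≈ 9.1250)
(40*Z)*7 = (40*(73/8))*7 = 365*7 = 2555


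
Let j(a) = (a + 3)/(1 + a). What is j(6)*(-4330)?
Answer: -38970/7 ≈ -5567.1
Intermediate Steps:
j(a) = (3 + a)/(1 + a)
j(6)*(-4330) = ((3 + 6)/(1 + 6))*(-4330) = (9/7)*(-4330) = -38970/7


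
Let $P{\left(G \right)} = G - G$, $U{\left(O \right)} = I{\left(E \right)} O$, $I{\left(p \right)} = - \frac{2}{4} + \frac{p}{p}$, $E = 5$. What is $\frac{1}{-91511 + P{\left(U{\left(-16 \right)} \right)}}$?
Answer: $- \frac{1}{91511} \approx -1.0928 \cdot 10^{-5}$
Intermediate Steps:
$I{\left(p \right)} = \frac{1}{2}$ ($I{\left(p \right)} = \left(-2\right) \frac{1}{4} + 1 = - \frac{1}{2} + 1 = \frac{1}{2}$)
$U{\left(O \right)} = \frac{O}{2}$
$P{\left(G \right)} = 0$
$\frac{1}{-91511 + P{\left(U{\left(-16 \right)} \right)}} = \frac{1}{-91511 + 0} = \frac{1}{-91511} = - \frac{1}{91511}$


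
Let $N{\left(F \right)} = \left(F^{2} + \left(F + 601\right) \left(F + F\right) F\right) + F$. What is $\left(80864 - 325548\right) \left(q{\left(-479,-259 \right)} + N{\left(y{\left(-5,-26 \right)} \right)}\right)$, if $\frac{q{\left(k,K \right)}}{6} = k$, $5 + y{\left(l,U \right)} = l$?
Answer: $-28240448544$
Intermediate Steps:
$y{\left(l,U \right)} = -5 + l$
$q{\left(k,K \right)} = 6 k$
$N{\left(F \right)} = F + F^{2} + 2 F^{2} \left(601 + F\right)$ ($N{\left(F \right)} = \left(F^{2} + \left(601 + F\right) 2 F F\right) + F = \left(F^{2} + 2 F \left(601 + F\right) F\right) + F = \left(F^{2} + 2 F^{2} \left(601 + F\right)\right) + F = F + F^{2} + 2 F^{2} \left(601 + F\right)$)
$\left(80864 - 325548\right) \left(q{\left(-479,-259 \right)} + N{\left(y{\left(-5,-26 \right)} \right)}\right) = \left(80864 - 325548\right) \left(6 \left(-479\right) + \left(-5 - 5\right) \left(1 + 2 \left(-5 - 5\right)^{2} + 1203 \left(-5 - 5\right)\right)\right) = - 244684 \left(-2874 - 10 \left(1 + 2 \left(-10\right)^{2} + 1203 \left(-10\right)\right)\right) = - 244684 \left(-2874 - 10 \left(1 + 2 \cdot 100 - 12030\right)\right) = - 244684 \left(-2874 - 10 \left(1 + 200 - 12030\right)\right) = - 244684 \left(-2874 - -118290\right) = - 244684 \left(-2874 + 118290\right) = \left(-244684\right) 115416 = -28240448544$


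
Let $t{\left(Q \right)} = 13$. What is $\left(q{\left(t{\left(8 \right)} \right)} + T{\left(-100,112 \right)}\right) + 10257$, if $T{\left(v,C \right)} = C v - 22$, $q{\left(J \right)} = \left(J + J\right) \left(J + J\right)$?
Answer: $-289$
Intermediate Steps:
$q{\left(J \right)} = 4 J^{2}$ ($q{\left(J \right)} = 2 J 2 J = 4 J^{2}$)
$T{\left(v,C \right)} = -22 + C v$ ($T{\left(v,C \right)} = C v - 22 = -22 + C v$)
$\left(q{\left(t{\left(8 \right)} \right)} + T{\left(-100,112 \right)}\right) + 10257 = \left(4 \cdot 13^{2} + \left(-22 + 112 \left(-100\right)\right)\right) + 10257 = \left(4 \cdot 169 - 11222\right) + 10257 = \left(676 - 11222\right) + 10257 = -10546 + 10257 = -289$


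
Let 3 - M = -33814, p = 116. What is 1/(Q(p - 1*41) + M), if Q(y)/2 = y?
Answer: 1/33967 ≈ 2.9440e-5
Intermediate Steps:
Q(y) = 2*y
M = 33817 (M = 3 - 1*(-33814) = 3 + 33814 = 33817)
1/(Q(p - 1*41) + M) = 1/(2*(116 - 1*41) + 33817) = 1/(2*(116 - 41) + 33817) = 1/(2*75 + 33817) = 1/(150 + 33817) = 1/33967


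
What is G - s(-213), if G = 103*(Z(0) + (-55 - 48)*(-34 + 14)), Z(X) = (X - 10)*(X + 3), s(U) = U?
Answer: 209303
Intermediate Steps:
Z(X) = (-10 + X)*(3 + X)
G = 209090 (G = 103*((-30 + 0² - 7*0) + (-55 - 48)*(-34 + 14)) = 103*((-30 + 0 + 0) - 103*(-20)) = 103*(-30 + 2060) = 103*2030 = 209090)
G - s(-213) = 209090 - 1*(-213) = 209090 + 213 = 209303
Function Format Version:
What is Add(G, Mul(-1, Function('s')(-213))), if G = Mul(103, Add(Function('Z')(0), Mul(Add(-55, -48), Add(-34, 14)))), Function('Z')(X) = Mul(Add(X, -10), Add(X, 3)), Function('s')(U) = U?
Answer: 209303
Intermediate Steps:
Function('Z')(X) = Mul(Add(-10, X), Add(3, X))
G = 209090 (G = Mul(103, Add(Add(-30, Pow(0, 2), Mul(-7, 0)), Mul(Add(-55, -48), Add(-34, 14)))) = Mul(103, Add(Add(-30, 0, 0), Mul(-103, -20))) = Mul(103, Add(-30, 2060)) = Mul(103, 2030) = 209090)
Add(G, Mul(-1, Function('s')(-213))) = Add(209090, Mul(-1, -213)) = Add(209090, 213) = 209303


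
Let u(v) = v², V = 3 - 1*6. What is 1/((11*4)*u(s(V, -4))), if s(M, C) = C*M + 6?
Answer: 1/14256 ≈ 7.0146e-5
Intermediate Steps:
V = -3 (V = 3 - 6 = -3)
s(M, C) = 6 + C*M
1/((11*4)*u(s(V, -4))) = 1/((11*4)*(6 - 4*(-3))²) = 1/(44*(6 + 12)²) = 1/(44*18²) = 1/(44*324) = 1/14256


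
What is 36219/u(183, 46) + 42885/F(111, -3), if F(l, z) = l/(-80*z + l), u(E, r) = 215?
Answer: 1080112278/7955 ≈ 1.3578e+5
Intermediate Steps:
F(l, z) = l/(l - 80*z)
36219/u(183, 46) + 42885/F(111, -3) = 36219/215 + 42885/((111/(111 - 80*(-3)))) = 36219*(1/215) + 42885/((111/(111 + 240))) = 36219/215 + 42885/((111/351)) = 36219/215 + 42885/((111*(1/351))) = 36219/215 + 42885/(37/117) = 36219/215 + 42885*(117/37) = 36219/215 + 5017545/37 = 1080112278/7955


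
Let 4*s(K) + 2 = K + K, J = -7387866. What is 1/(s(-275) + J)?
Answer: -1/7388004 ≈ -1.3535e-7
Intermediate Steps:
s(K) = -½ + K/2 (s(K) = -½ + (K + K)/4 = -½ + (2*K)/4 = -½ + K/2)
1/(s(-275) + J) = 1/((-½ + (½)*(-275)) - 7387866) = 1/((-½ - 275/2) - 7387866) = 1/(-138 - 7387866) = 1/(-7388004) = -1/7388004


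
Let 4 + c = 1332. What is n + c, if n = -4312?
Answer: -2984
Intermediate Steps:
c = 1328 (c = -4 + 1332 = 1328)
n + c = -4312 + 1328 = -2984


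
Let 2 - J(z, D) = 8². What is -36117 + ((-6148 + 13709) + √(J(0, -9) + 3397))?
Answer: -28556 + √3335 ≈ -28498.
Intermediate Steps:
J(z, D) = -62 (J(z, D) = 2 - 1*8² = 2 - 1*64 = 2 - 64 = -62)
-36117 + ((-6148 + 13709) + √(J(0, -9) + 3397)) = -36117 + ((-6148 + 13709) + √(-62 + 3397)) = -36117 + (7561 + √3335) = -28556 + √3335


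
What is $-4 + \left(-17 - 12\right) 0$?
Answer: $-4$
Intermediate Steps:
$-4 + \left(-17 - 12\right) 0 = -4 - 0 = -4 + 0 = -4$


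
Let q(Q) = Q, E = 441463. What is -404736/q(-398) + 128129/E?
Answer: 89363482055/87851137 ≈ 1017.2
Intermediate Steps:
-404736/q(-398) + 128129/E = -404736/(-398) + 128129/441463 = -404736*(-1/398) + 128129*(1/441463) = 202368/199 + 128129/441463 = 89363482055/87851137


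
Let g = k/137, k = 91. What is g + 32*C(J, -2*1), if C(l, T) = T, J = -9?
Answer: -8677/137 ≈ -63.336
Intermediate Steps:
g = 91/137 ≈ 0.66423
g + 32*C(J, -2*1) = 91/137 + 32*(-2*1) = 91/137 + 32*(-2) = 91/137 - 64 = -8677/137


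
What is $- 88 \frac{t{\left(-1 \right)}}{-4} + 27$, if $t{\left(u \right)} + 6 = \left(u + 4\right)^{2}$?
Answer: $93$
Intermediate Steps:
$t{\left(u \right)} = -6 + \left(4 + u\right)^{2}$ ($t{\left(u \right)} = -6 + \left(u + 4\right)^{2} = -6 + \left(4 + u\right)^{2}$)
$- 88 \frac{t{\left(-1 \right)}}{-4} + 27 = - 88 \frac{-6 + \left(4 - 1\right)^{2}}{-4} + 27 = - 88 \left(-6 + 3^{2}\right) \left(- \frac{1}{4}\right) + 27 = - 88 \left(-6 + 9\right) \left(- \frac{1}{4}\right) + 27 = - 88 \cdot 3 \left(- \frac{1}{4}\right) + 27 = \left(-88\right) \left(- \frac{3}{4}\right) + 27 = 66 + 27 = 93$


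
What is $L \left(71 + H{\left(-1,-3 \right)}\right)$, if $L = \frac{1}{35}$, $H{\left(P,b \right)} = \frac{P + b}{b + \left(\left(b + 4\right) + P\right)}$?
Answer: $\frac{31}{15} \approx 2.0667$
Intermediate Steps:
$H{\left(P,b \right)} = \frac{P + b}{4 + P + 2 b}$ ($H{\left(P,b \right)} = \frac{P + b}{b + \left(\left(4 + b\right) + P\right)} = \frac{P + b}{b + \left(4 + P + b\right)} = \frac{P + b}{4 + P + 2 b}$)
$L = \frac{1}{35} \approx 0.028571$
$L \left(71 + H{\left(-1,-3 \right)}\right) = \frac{71 + \frac{-1 - 3}{4 - 1 + 2 \left(-3\right)}}{35} = \frac{71 + \frac{1}{4 - 1 - 6} \left(-4\right)}{35} = \frac{71 + \frac{1}{-3} \left(-4\right)}{35} = \frac{71 - - \frac{4}{3}}{35} = \frac{71 + \frac{4}{3}}{35} = \frac{1}{35} \cdot \frac{217}{3} = \frac{31}{15}$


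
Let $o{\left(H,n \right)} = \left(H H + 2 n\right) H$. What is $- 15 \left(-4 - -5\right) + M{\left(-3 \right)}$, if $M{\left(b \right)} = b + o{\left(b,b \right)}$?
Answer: $-27$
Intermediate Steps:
$o{\left(H,n \right)} = H \left(H^{2} + 2 n\right)$ ($o{\left(H,n \right)} = \left(H^{2} + 2 n\right) H = H \left(H^{2} + 2 n\right)$)
$M{\left(b \right)} = b + b \left(b^{2} + 2 b\right)$
$- 15 \left(-4 - -5\right) + M{\left(-3 \right)} = - 15 \left(-4 - -5\right) - 3 \left(1 - 3 \left(2 - 3\right)\right) = - 15 \left(-4 + 5\right) - 3 \left(1 - -3\right) = \left(-15\right) 1 - 3 \left(1 + 3\right) = -15 - 12 = -27$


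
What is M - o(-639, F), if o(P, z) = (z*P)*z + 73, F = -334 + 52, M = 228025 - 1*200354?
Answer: 50843434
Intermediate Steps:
M = 27671 (M = 228025 - 200354 = 27671)
F = -282
o(P, z) = 73 + P*z² (o(P, z) = (P*z)*z + 73 = P*z² + 73 = 73 + P*z²)
M - o(-639, F) = 27671 - (73 - 639*(-282)²) = 27671 - (73 - 639*79524) = 27671 - (73 - 50815836) = 27671 - 1*(-50815763) = 27671 + 50815763 = 50843434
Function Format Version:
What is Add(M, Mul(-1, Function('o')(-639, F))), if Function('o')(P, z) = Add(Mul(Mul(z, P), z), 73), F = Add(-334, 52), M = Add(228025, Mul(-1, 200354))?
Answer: 50843434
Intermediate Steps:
M = 27671 (M = Add(228025, -200354) = 27671)
F = -282
Function('o')(P, z) = Add(73, Mul(P, Pow(z, 2))) (Function('o')(P, z) = Add(Mul(Mul(P, z), z), 73) = Add(Mul(P, Pow(z, 2)), 73) = Add(73, Mul(P, Pow(z, 2))))
Add(M, Mul(-1, Function('o')(-639, F))) = Add(27671, Mul(-1, Add(73, Mul(-639, Pow(-282, 2))))) = Add(27671, Mul(-1, Add(73, Mul(-639, 79524)))) = Add(27671, Mul(-1, Add(73, -50815836))) = Add(27671, Mul(-1, -50815763)) = Add(27671, 50815763) = 50843434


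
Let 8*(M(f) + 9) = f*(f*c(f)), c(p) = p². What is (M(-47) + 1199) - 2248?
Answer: 4871217/8 ≈ 6.0890e+5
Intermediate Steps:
M(f) = -9 + f⁴/8 (M(f) = -9 + (f*(f*f²))/8 = -9 + (f*f³)/8 = -9 + f⁴/8)
(M(-47) + 1199) - 2248 = ((-9 + (⅛)*(-47)⁴) + 1199) - 2248 = ((-9 + (⅛)*4879681) + 1199) - 2248 = ((-9 + 4879681/8) + 1199) - 2248 = (4879609/8 + 1199) - 2248 = 4889201/8 - 2248 = 4871217/8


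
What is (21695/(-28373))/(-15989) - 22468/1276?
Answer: -2548178252744/144716231143 ≈ -17.608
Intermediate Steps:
(21695/(-28373))/(-15989) - 22468/1276 = (21695*(-1/28373))*(-1/15989) - 22468*1/1276 = -21695/28373*(-1/15989) - 5617/319 = 21695/453655897 - 5617/319 = -2548178252744/144716231143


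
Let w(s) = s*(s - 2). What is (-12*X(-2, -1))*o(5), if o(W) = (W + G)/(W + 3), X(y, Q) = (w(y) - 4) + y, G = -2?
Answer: -9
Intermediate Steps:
w(s) = s*(-2 + s)
X(y, Q) = -4 + y + y*(-2 + y) (X(y, Q) = (y*(-2 + y) - 4) + y = (-4 + y*(-2 + y)) + y = -4 + y + y*(-2 + y))
o(W) = (-2 + W)/(3 + W) (o(W) = (W - 2)/(W + 3) = (-2 + W)/(3 + W))
(-12*X(-2, -1))*o(5) = (-12*(-4 + (-2)² - 1*(-2)))*((-2 + 5)/(3 + 5)) = (-12*(-4 + 4 + 2))*(3/8) = (-12*2)*((⅛)*3) = -24*3/8 = -9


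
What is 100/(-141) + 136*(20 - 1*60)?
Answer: -767140/141 ≈ -5440.7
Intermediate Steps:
100/(-141) + 136*(20 - 1*60) = 100*(-1/141) + 136*(20 - 60) = -100/141 + 136*(-40) = -100/141 - 5440 = -767140/141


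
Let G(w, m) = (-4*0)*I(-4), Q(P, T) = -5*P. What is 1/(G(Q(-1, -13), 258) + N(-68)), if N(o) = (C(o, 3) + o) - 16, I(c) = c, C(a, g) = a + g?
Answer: -1/149 ≈ -0.0067114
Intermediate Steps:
N(o) = -13 + 2*o (N(o) = ((o + 3) + o) - 16 = ((3 + o) + o) - 16 = (3 + 2*o) - 16 = -13 + 2*o)
G(w, m) = 0 (G(w, m) = -4*0*(-4) = 0*(-4) = 0)
1/(G(Q(-1, -13), 258) + N(-68)) = 1/(0 + (-13 + 2*(-68))) = 1/(0 + (-13 - 136)) = 1/(0 - 149) = 1/(-149) = -1/149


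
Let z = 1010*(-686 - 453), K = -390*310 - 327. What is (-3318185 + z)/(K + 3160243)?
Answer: -4468575/3039016 ≈ -1.4704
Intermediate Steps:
K = -121227 (K = -120900 - 327 = -121227)
z = -1150390 (z = 1010*(-1139) = -1150390)
(-3318185 + z)/(K + 3160243) = (-3318185 - 1150390)/(-121227 + 3160243) = -4468575/3039016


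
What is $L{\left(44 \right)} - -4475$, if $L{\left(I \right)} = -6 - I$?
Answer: $4425$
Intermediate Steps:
$L{\left(44 \right)} - -4475 = \left(-6 - 44\right) - -4475 = \left(-6 - 44\right) + 4475 = -50 + 4475 = 4425$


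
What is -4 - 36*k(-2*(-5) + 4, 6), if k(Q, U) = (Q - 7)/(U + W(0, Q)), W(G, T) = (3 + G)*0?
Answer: -46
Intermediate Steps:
W(G, T) = 0
k(Q, U) = (-7 + Q)/U (k(Q, U) = (Q - 7)/(U + 0) = (-7 + Q)/U)
-4 - 36*k(-2*(-5) + 4, 6) = -4 - 36*(-7 + (-2*(-5) + 4))/6 = -4 - 6*(-7 + (10 + 4)) = -4 - 6*(-7 + 14) = -4 - 6*7 = -4 - 36*7/6 = -4 - 42 = -46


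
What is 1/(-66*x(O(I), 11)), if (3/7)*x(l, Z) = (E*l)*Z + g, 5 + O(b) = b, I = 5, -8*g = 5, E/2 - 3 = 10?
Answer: 4/385 ≈ 0.010390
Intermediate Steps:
E = 26 (E = 6 + 2*10 = 6 + 20 = 26)
g = -5/8 (g = -1/8*5 = -5/8 ≈ -0.62500)
O(b) = -5 + b
x(l, Z) = -35/24 + 182*Z*l/3 (x(l, Z) = 7*((26*l)*Z - 5/8)/3 = 7*(26*Z*l - 5/8)/3 = 7*(-5/8 + 26*Z*l)/3 = -35/24 + 182*Z*l/3)
1/(-66*x(O(I), 11)) = 1/(-66*(-35/24 + (182/3)*11*(-5 + 5))) = 1/(-66*(-35/24 + (182/3)*11*0)) = 1/(-66*(-35/24 + 0)) = 1/(-66*(-35/24)) = 1/(385/4) = 4/385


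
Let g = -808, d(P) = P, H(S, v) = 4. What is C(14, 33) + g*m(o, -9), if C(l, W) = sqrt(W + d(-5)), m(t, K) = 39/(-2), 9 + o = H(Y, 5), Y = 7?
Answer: 15756 + 2*sqrt(7) ≈ 15761.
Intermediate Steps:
o = -5 (o = -9 + 4 = -5)
m(t, K) = -39/2 (m(t, K) = 39*(-1/2) = -39/2)
C(l, W) = sqrt(-5 + W) (C(l, W) = sqrt(W - 5) = sqrt(-5 + W))
C(14, 33) + g*m(o, -9) = sqrt(-5 + 33) - 808*(-39/2) = sqrt(28) + 15756 = 2*sqrt(7) + 15756 = 15756 + 2*sqrt(7)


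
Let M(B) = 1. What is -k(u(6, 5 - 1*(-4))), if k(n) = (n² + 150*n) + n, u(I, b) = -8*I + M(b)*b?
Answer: 4368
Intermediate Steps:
u(I, b) = b - 8*I (u(I, b) = -8*I + 1*b = -8*I + b = b - 8*I)
k(n) = n² + 151*n
-k(u(6, 5 - 1*(-4))) = -((5 - 1*(-4)) - 8*6)*(151 + ((5 - 1*(-4)) - 8*6)) = -((5 + 4) - 48)*(151 + ((5 + 4) - 48)) = -(9 - 48)*(151 + (9 - 48)) = -(-39)*(151 - 39) = -(-39)*112 = -1*(-4368) = 4368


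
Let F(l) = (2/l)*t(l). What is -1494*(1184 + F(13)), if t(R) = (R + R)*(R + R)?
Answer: -1924272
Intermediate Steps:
t(R) = 4*R² (t(R) = (2*R)*(2*R) = 4*R²)
F(l) = 8*l (F(l) = (2/l)*(4*l²) = 8*l)
-1494*(1184 + F(13)) = -1494*(1184 + 8*13) = -1494*(1184 + 104) = -1494*1288 = -1924272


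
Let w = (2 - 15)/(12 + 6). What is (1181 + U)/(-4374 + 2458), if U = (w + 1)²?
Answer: -382669/620784 ≈ -0.61643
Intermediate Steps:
w = -13/18 ≈ -0.72222
U = 25/324 (U = (-13/18 + 1)² = (5/18)² = 25/324 ≈ 0.077160)
(1181 + U)/(-4374 + 2458) = (1181 + 25/324)/(-4374 + 2458) = (382669/324)/(-1916) = (382669/324)*(-1/1916) = -382669/620784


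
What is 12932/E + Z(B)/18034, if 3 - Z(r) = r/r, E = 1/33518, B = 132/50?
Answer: 3908461715193/9017 ≈ 4.3345e+8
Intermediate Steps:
B = 66/25 (B = 132*(1/50) = 66/25 ≈ 2.6400)
E = 1/33518 ≈ 2.9835e-5
Z(r) = 2 (Z(r) = 3 - r/r = 3 - 1*1 = 3 - 1 = 2)
12932/E + Z(B)/18034 = 12932/(1/33518) + 2/18034 = 12932*33518 + 2*(1/18034) = 433454776 + 1/9017 = 3908461715193/9017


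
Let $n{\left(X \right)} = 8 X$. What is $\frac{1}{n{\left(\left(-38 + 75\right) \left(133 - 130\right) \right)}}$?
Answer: $\frac{1}{888} \approx 0.0011261$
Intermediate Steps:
$\frac{1}{n{\left(\left(-38 + 75\right) \left(133 - 130\right) \right)}} = \frac{1}{8 \left(-38 + 75\right) \left(133 - 130\right)} = \frac{1}{8 \cdot 37 \cdot 3} = \frac{1}{8 \cdot 111} = \frac{1}{888}$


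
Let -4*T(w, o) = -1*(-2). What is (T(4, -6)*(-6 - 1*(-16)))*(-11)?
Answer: 55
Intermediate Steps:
T(w, o) = -½ (T(w, o) = -(-1)*(-2)/4 = -¼*2 = -½)
(T(4, -6)*(-6 - 1*(-16)))*(-11) = -(-6 - 1*(-16))/2*(-11) = -(-6 + 16)/2*(-11) = -½*10*(-11) = -5*(-11) = 55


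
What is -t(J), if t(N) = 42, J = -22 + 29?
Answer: -42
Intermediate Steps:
J = 7
-t(J) = -1*42 = -42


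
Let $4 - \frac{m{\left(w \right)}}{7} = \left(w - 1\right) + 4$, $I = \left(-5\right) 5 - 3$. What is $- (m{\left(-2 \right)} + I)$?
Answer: $7$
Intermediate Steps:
$I = -28$ ($I = -25 - 3 = -28$)
$m{\left(w \right)} = 7 - 7 w$ ($m{\left(w \right)} = 28 - 7 \left(\left(w - 1\right) + 4\right) = 28 - 7 \left(\left(-1 + w\right) + 4\right) = 28 - 7 \left(3 + w\right) = 28 - \left(21 + 7 w\right) = 7 - 7 w$)
$- (m{\left(-2 \right)} + I) = - (\left(7 - -14\right) - 28) = - (\left(7 + 14\right) - 28) = - (21 - 28) = \left(-1\right) \left(-7\right) = 7$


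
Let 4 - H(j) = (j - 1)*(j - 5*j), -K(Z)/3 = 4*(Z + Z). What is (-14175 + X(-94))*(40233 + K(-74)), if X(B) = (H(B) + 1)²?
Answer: 53614467253050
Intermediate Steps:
K(Z) = -24*Z (K(Z) = -12*(Z + Z) = -12*2*Z = -24*Z)
H(j) = 4 + 4*j*(-1 + j) (H(j) = 4 - (j - 1)*(j - 5*j) = 4 - (-1 + j)*(-4*j) = 4 - (-4)*j*(-1 + j) = 4 + 4*j*(-1 + j))
X(B) = (5 - 4*B + 4*B²)² (X(B) = ((4 - 4*B + 4*B²) + 1)² = (5 - 4*B + 4*B²)²)
(-14175 + X(-94))*(40233 + K(-74)) = (-14175 + (5 - 4*(-94) + 4*(-94)²)²)*(40233 - 24*(-74)) = (-14175 + (5 + 376 + 4*8836)²)*(40233 + 1776) = (-14175 + (5 + 376 + 35344)²)*42009 = (-14175 + 35725²)*42009 = (-14175 + 1276275625)*42009 = 1276261450*42009 = 53614467253050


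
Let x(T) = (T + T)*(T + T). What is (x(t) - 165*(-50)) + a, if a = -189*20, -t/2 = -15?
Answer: 8070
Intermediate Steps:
t = 30 (t = -2*(-15) = 30)
a = -3780
x(T) = 4*T² (x(T) = (2*T)*(2*T) = 4*T²)
(x(t) - 165*(-50)) + a = (4*30² - 165*(-50)) - 3780 = (4*900 + 8250) - 3780 = (3600 + 8250) - 3780 = 11850 - 3780 = 8070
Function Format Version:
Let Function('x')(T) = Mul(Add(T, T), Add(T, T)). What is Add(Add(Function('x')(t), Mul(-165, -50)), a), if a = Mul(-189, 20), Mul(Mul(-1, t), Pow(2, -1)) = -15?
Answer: 8070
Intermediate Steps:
t = 30 (t = Mul(-2, -15) = 30)
a = -3780
Function('x')(T) = Mul(4, Pow(T, 2)) (Function('x')(T) = Mul(Mul(2, T), Mul(2, T)) = Mul(4, Pow(T, 2)))
Add(Add(Function('x')(t), Mul(-165, -50)), a) = Add(Add(Mul(4, Pow(30, 2)), Mul(-165, -50)), -3780) = Add(Add(Mul(4, 900), 8250), -3780) = Add(Add(3600, 8250), -3780) = Add(11850, -3780) = 8070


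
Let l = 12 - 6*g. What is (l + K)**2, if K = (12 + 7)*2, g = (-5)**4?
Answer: 13690000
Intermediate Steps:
g = 625
K = 38 (K = 19*2 = 38)
l = -3738 (l = 12 - 6*625 = 12 - 3750 = -3738)
(l + K)**2 = (-3738 + 38)**2 = (-3700)**2 = 13690000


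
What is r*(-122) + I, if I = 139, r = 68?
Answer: -8157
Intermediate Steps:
r*(-122) + I = 68*(-122) + 139 = -8296 + 139 = -8157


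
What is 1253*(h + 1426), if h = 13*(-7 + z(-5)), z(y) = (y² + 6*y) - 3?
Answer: 1542443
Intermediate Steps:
z(y) = -3 + y² + 6*y
h = -195 (h = 13*(-7 + (-3 + (-5)² + 6*(-5))) = 13*(-7 + (-3 + 25 - 30)) = 13*(-7 - 8) = 13*(-15) = -195)
1253*(h + 1426) = 1253*(-195 + 1426) = 1253*1231 = 1542443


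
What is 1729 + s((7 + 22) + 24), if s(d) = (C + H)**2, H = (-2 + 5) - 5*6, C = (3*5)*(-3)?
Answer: 6913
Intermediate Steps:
C = -45 (C = 15*(-3) = -45)
H = -27 (H = 3 - 30 = -27)
s(d) = 5184 (s(d) = (-45 - 27)**2 = (-72)**2 = 5184)
1729 + s((7 + 22) + 24) = 1729 + 5184 = 6913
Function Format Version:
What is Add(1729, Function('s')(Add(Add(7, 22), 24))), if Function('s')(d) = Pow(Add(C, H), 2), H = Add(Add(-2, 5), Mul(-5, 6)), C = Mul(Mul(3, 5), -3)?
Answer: 6913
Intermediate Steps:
C = -45 (C = Mul(15, -3) = -45)
H = -27 (H = Add(3, -30) = -27)
Function('s')(d) = 5184 (Function('s')(d) = Pow(Add(-45, -27), 2) = Pow(-72, 2) = 5184)
Add(1729, Function('s')(Add(Add(7, 22), 24))) = Add(1729, 5184) = 6913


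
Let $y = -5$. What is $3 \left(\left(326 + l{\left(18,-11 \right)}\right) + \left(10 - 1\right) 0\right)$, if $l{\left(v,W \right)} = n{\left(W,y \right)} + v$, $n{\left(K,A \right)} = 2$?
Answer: $1038$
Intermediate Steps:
$l{\left(v,W \right)} = 2 + v$
$3 \left(\left(326 + l{\left(18,-11 \right)}\right) + \left(10 - 1\right) 0\right) = 3 \left(\left(326 + \left(2 + 18\right)\right) + \left(10 - 1\right) 0\right) = 3 \left(\left(326 + 20\right) + 9 \cdot 0\right) = 3 \left(346 + 0\right) = 3 \cdot 346 = 1038$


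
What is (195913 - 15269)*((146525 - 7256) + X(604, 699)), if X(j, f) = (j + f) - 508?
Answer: 25301721216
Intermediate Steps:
X(j, f) = -508 + f + j (X(j, f) = (f + j) - 508 = -508 + f + j)
(195913 - 15269)*((146525 - 7256) + X(604, 699)) = (195913 - 15269)*((146525 - 7256) + (-508 + 699 + 604)) = 180644*(139269 + 795) = 180644*140064 = 25301721216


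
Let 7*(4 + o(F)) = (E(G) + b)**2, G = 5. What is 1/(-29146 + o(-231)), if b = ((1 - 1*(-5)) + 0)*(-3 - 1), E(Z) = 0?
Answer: -7/203474 ≈ -3.4402e-5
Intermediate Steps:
b = -24 (b = ((1 + 5) + 0)*(-4) = (6 + 0)*(-4) = 6*(-4) = -24)
o(F) = 548/7 (o(F) = -4 + (0 - 24)**2/7 = -4 + (1/7)*(-24)**2 = -4 + (1/7)*576 = -4 + 576/7 = 548/7)
1/(-29146 + o(-231)) = 1/(-29146 + 548/7) = 1/(-203474/7) = -7/203474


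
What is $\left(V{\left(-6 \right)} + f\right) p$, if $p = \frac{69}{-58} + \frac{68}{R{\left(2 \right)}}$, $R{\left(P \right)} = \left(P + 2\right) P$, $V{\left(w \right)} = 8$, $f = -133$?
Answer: $- \frac{26500}{29} \approx -913.79$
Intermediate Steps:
$R{\left(P \right)} = P \left(2 + P\right)$ ($R{\left(P \right)} = \left(2 + P\right) P = P \left(2 + P\right)$)
$p = \frac{212}{29}$ ($p = \frac{69}{-58} + \frac{68}{2 \left(2 + 2\right)} = 69 \left(- \frac{1}{58}\right) + \frac{68}{2 \cdot 4} = - \frac{69}{58} + \frac{68}{8} = - \frac{69}{58} + 68 \cdot \frac{1}{8} = - \frac{69}{58} + \frac{17}{2} = \frac{212}{29} \approx 7.3103$)
$\left(V{\left(-6 \right)} + f\right) p = \left(8 - 133\right) \frac{212}{29} = \left(-125\right) \frac{212}{29} = - \frac{26500}{29}$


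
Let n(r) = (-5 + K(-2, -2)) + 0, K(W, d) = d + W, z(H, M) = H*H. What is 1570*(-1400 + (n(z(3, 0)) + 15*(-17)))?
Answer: -2612480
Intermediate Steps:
z(H, M) = H²
K(W, d) = W + d
n(r) = -9 (n(r) = (-5 + (-2 - 2)) + 0 = (-5 - 4) + 0 = -9 + 0 = -9)
1570*(-1400 + (n(z(3, 0)) + 15*(-17))) = 1570*(-1400 + (-9 + 15*(-17))) = 1570*(-1400 + (-9 - 255)) = 1570*(-1400 - 264) = 1570*(-1664) = -2612480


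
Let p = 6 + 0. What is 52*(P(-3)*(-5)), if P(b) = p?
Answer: -1560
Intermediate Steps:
p = 6
P(b) = 6
52*(P(-3)*(-5)) = 52*(6*(-5)) = 52*(-30) = -1560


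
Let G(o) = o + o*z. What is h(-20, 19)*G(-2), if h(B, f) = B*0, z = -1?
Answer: 0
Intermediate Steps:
h(B, f) = 0
G(o) = 0 (G(o) = o + o*(-1) = o - o = 0)
h(-20, 19)*G(-2) = 0*0 = 0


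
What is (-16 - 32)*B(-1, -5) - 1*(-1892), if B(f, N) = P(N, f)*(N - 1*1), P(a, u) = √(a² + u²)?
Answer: 1892 + 288*√26 ≈ 3360.5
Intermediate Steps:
B(f, N) = √(N² + f²)*(-1 + N) (B(f, N) = √(N² + f²)*(N - 1*1) = √(N² + f²)*(N - 1) = √(N² + f²)*(-1 + N))
(-16 - 32)*B(-1, -5) - 1*(-1892) = (-16 - 32)*(√((-5)² + (-1)²)*(-1 - 5)) - 1*(-1892) = -48*√(25 + 1)*(-6) + 1892 = -48*√26*(-6) + 1892 = -(-288)*√26 + 1892 = 288*√26 + 1892 = 1892 + 288*√26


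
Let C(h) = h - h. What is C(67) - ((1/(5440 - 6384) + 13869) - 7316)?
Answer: -6186031/944 ≈ -6553.0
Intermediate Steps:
C(h) = 0
C(67) - ((1/(5440 - 6384) + 13869) - 7316) = 0 - ((1/(5440 - 6384) + 13869) - 7316) = 0 - ((1/(-944) + 13869) - 7316) = 0 - ((-1/944 + 13869) - 7316) = 0 - (13092335/944 - 7316) = 0 - 1*6186031/944 = 0 - 6186031/944 = -6186031/944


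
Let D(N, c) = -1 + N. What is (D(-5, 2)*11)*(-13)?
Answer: 858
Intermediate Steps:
(D(-5, 2)*11)*(-13) = ((-1 - 5)*11)*(-13) = -6*11*(-13) = -66*(-13) = 858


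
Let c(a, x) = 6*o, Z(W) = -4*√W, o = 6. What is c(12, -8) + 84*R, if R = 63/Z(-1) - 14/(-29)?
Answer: 2220/29 + 1323*I ≈ 76.552 + 1323.0*I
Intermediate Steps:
c(a, x) = 36 (c(a, x) = 6*6 = 36)
R = 14/29 + 63*I/4 (R = 63/((-4*I)) - 14/(-29) = 63/((-4*I)) - 14*(-1/29) = 63*(I/4) + 14/29 = 63*I/4 + 14/29 = 14/29 + 63*I/4 ≈ 0.48276 + 15.75*I)
c(12, -8) + 84*R = 36 + 84*(14/29 + 63*I/4) = 36 + (1176/29 + 1323*I) = 2220/29 + 1323*I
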